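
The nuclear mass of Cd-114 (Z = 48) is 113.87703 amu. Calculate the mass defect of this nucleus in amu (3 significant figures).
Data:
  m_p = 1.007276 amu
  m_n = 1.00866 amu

With 48 protons and 66 neutrons (A = 114):
Σm = 48·m_p + 66·m_n = 48.349248 + 66.57156 = 114.920808 amu
Δm = 114.920808 − 113.87703 = 1.043778 amu

1.04 amu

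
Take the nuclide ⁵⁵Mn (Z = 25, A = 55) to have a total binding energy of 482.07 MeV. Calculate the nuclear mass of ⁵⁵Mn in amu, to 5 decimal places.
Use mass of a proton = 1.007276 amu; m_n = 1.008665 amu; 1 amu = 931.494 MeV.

Mass defect = 482.07 MeV / (931.494 MeV/amu) = 0.5175235 amu
Constituent mass = 25(1.007276) + 30(1.008665) = 55.441850 amu
Nuclear mass = 55.441850 − 0.5175235 = 54.9243265 amu ≈ 54.92433 amu (to 5 decimal places)

54.92433 amu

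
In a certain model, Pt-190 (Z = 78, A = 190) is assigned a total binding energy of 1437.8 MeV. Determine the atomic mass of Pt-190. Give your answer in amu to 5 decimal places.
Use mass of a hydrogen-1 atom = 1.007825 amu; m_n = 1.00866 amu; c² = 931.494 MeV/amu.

Mass defect = 1437.8 MeV / (931.494 MeV/amu) = 1.5435419 amu
Constituent mass = 78(1.007825) + 112(1.00866) = 191.580270 amu
Atomic mass = 191.580270 − 1.5435419 = 190.0367281 amu ≈ 190.03673 amu (to 5 decimal places)

190.03673 amu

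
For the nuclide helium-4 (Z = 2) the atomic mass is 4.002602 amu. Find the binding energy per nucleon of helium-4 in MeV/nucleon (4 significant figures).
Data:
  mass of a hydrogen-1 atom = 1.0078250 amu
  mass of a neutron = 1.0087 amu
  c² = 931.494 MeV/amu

Σm = 2·m(¹H) + 2·m_n = 2.0156500 + 2.0174 = 4.0330500 amu
The mass defect is 4.0330500 − 4.002602 = 0.0304480 amu.
Binding energy = Δm·c² = 0.0304480 × 931.494 MeV/amu = 28.3621 MeV
Per nucleon: 28.3621 / 4 = 7.091 MeV

7.091 MeV/nucleon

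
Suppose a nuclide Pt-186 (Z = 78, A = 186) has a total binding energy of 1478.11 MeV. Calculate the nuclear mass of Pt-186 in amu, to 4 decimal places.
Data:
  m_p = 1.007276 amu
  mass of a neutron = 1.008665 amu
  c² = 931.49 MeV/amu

185.9165 amu

Mass defect = 1478.11 MeV / (931.49 MeV/amu) = 1.586823 amu
Constituent mass = 78(1.007276) + 108(1.008665) = 187.503348 amu
Nuclear mass = 187.503348 − 1.586823 = 185.916525 amu ≈ 185.9165 amu (to 4 decimal places)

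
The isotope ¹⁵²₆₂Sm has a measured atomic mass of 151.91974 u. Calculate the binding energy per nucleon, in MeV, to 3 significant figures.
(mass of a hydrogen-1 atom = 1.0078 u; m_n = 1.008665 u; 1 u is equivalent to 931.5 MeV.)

Σm = 62·m(¹H) + 90·m_n = 62.4836 + 90.779850 = 153.263450 u
Δm = 153.263450 − 151.91974 = 1.343710 u
Converting to energy: 1.343710 u × 931.5 MeV/u = 1251.666 MeV
BE/A = 1251.666 MeV / 152 = 8.2346 MeV/nucleon

8.23 MeV/nucleon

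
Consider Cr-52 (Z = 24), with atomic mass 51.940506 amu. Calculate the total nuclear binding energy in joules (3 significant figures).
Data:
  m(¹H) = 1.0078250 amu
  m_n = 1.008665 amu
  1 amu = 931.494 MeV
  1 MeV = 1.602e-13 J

7.31e-11 J

Total constituent mass: 24 × 1.0078250 + 28 × 1.008665 = 52.4304200 amu
The mass defect is 52.4304200 − 51.940506 = 0.4899140 amu.
Binding energy = Δm·c² = 0.4899140 × 931.494 MeV/amu = 456.352 MeV
In joules: 456.352 MeV × 1.602e-13 J/MeV = 7.3108e-11 J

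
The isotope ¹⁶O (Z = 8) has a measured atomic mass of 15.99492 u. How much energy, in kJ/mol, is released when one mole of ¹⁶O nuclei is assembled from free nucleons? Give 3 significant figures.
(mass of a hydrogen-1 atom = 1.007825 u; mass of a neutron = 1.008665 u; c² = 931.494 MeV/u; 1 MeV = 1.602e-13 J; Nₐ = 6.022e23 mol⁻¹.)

1.23e+10 kJ/mol

Mass of separated nucleons = 8(1.007825) + 8(1.008665) = 8.062600 + 8.069320 = 16.131920 u
Δm = 16.131920 − 15.99492 = 0.137000 u
Converting to energy: 0.137000 u × 931.494 MeV/u = 127.615 MeV
Per nucleus in joules: 127.615 MeV × 1.602e-13 J/MeV = 2.0444e-11 J
Per mole: 2.0444e-11 J × 6.022e23 mol⁻¹ = 1.2311e+13 J/mol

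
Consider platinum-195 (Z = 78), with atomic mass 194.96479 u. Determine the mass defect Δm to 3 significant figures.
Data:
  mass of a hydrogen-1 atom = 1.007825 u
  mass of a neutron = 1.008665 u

1.66 u

The nucleus contains 78 protons and 195 − 78 = 117 neutrons.
Total constituent mass: 78 × 1.007825 + 117 × 1.008665 = 196.624155 u
Δm = 196.624155 − 194.96479 = 1.659365 u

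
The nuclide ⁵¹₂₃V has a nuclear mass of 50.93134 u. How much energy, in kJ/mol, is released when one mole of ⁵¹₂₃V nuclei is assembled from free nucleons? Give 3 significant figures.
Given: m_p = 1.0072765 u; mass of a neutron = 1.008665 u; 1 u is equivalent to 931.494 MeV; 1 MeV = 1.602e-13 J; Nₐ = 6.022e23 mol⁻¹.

4.30e+10 kJ/mol

Mass of separated nucleons = 23(1.0072765) + 28(1.008665) = 23.1673595 + 28.242620 = 51.4099795 u
Δm = 51.4099795 − 50.93134 = 0.4786395 u
Converting to energy: 0.4786395 u × 931.494 MeV/u = 445.850 MeV
Per nucleus in joules: 445.850 MeV × 1.602e-13 J/MeV = 7.1425e-11 J
Per mole: 7.1425e-11 J × 6.022e23 mol⁻¹ = 4.3012e+13 J/mol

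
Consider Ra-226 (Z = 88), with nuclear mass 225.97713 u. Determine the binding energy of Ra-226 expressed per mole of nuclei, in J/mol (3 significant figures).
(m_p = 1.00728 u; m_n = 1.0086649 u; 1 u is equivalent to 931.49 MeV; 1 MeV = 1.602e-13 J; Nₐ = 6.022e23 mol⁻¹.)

With 88 protons and 138 neutrons (A = 226):
Total constituent mass: 88 × 1.00728 + 138 × 1.0086649 = 227.8363962 u
Mass defect Δm = 227.8363962 − 225.97713 = 1.8592662 u
E_B = 1.8592662 × 931.49 = 1731.89 MeV
Per nucleus in joules: 1731.89 MeV × 1.602e-13 J/MeV = 2.7745e-10 J
Per mole: 2.7745e-10 J × 6.022e23 mol⁻¹ = 1.6708e+14 J/mol

1.67e+14 J/mol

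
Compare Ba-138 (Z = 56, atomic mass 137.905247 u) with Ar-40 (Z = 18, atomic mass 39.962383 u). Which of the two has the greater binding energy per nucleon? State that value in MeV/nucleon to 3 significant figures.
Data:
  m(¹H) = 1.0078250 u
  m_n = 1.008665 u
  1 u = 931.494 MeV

Ba-138: Σm = 56(1.0078250) + 82(1.008665) = 139.1487300 u; Δm = 1.2434830 u; E_B = 1158.3 MeV; E_B/A = 8.393 MeV
Ar-40: Σm = 18(1.0078250) + 22(1.008665) = 40.3314800 u; Δm = 0.3690970 u; E_B = 343.81 MeV; E_B/A = 8.595 MeV
Ar-40 has the higher binding energy per nucleon, so it is the more tightly bound nucleus.

Ar-40; 8.60 MeV/nucleon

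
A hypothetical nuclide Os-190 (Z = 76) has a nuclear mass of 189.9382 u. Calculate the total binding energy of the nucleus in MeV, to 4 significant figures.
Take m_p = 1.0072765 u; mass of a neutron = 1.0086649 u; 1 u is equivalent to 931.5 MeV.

1493 MeV

With 76 protons and 114 neutrons (A = 190):
Σm = 76·m_p + 114·m_n = 76.5530140 + 114.9877986 = 191.5408126 u
Mass defect Δm = 191.5408126 − 189.9382 = 1.6026126 u
Binding energy = Δm·c² = 1.6026126 × 931.5 MeV/u = 1492.83 MeV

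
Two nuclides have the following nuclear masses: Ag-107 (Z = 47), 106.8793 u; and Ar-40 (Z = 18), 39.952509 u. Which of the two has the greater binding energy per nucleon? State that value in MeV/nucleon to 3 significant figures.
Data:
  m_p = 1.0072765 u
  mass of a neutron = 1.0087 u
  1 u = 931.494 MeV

Ar-40; 8.61 MeV/nucleon

Ag-107: Σm = 47(1.0072765) + 60(1.0087) = 107.8639955 u; Δm = 0.9846955 u; E_B = 917.24 MeV; E_B/A = 8.572 MeV
Ar-40: Σm = 18(1.0072765) + 22(1.0087) = 40.3223770 u; Δm = 0.3698680 u; E_B = 344.53 MeV; E_B/A = 8.613 MeV
Ar-40 has the higher binding energy per nucleon, so it is the more tightly bound nucleus.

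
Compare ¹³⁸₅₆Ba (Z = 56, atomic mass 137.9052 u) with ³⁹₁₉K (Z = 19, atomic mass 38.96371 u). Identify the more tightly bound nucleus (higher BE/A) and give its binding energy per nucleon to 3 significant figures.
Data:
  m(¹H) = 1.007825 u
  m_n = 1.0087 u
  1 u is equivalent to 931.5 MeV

¹³⁸₅₆Ba: Σm = 56(1.007825) + 82(1.0087) = 139.151600 u; Δm = 1.246400 u; E_B = 1161.0 MeV; E_B/A = 8.413 MeV
³⁹₁₉K: Σm = 19(1.007825) + 20(1.0087) = 39.322675 u; Δm = 0.358965 u; E_B = 334.38 MeV; E_B/A = 8.574 MeV
³⁹₁₉K has the higher binding energy per nucleon, so it is the more tightly bound nucleus.

³⁹₁₉K; 8.57 MeV/nucleon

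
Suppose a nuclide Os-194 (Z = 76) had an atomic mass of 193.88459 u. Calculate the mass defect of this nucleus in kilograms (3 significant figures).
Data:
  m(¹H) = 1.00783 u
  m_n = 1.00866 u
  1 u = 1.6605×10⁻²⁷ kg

Z = 76, so N = A − Z = 194 − 76 = 118.
Mass of separated nucleons = 76(1.00783) + 118(1.00866) = 76.59508 + 119.02188 = 195.61696 u
Mass defect Δm = 195.61696 − 193.88459 = 1.73237 u
In SI units: 1.73237 u × 1.6605×10⁻²⁷ kg/u = 2.8766e-27 kg

2.88e-27 kg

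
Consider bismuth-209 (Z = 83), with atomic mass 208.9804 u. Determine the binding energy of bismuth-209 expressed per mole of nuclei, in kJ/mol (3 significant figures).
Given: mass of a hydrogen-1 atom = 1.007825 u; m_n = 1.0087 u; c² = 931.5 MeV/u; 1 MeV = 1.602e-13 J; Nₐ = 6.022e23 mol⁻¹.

With 83 protons and 126 neutrons (A = 209):
Mass of separated nucleons = 83(1.007825) + 126(1.0087) = 83.649475 + 127.0962 = 210.745675 u
Mass defect Δm = 210.745675 − 208.9804 = 1.765275 u
Binding energy = Δm·c² = 1.765275 × 931.5 MeV/u = 1644.35 MeV
Per nucleus in joules: 1644.35 MeV × 1.602e-13 J/MeV = 2.6342e-10 J
Per mole: 2.6342e-10 J × 6.022e23 mol⁻¹ = 1.5863e+14 J/mol

1.59e+11 kJ/mol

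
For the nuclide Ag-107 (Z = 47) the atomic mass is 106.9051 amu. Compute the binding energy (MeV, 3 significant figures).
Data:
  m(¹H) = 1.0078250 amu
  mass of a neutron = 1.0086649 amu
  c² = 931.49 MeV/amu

Total constituent mass: 47 × 1.0078250 + 60 × 1.0086649 = 107.8876690 amu
The mass defect is 107.8876690 − 106.9051 = 0.9825690 amu.
E_B = 0.9825690 × 931.49 = 915.253 MeV

915 MeV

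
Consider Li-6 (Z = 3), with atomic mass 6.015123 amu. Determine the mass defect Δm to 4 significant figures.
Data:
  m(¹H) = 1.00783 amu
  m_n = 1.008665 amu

With 3 protons and 3 neutrons (A = 6):
Σm = 3·m(¹H) + 3·m_n = 3.02349 + 3.025995 = 6.049485 amu
The mass defect is 6.049485 − 6.015123 = 0.034362 amu.

0.03436 amu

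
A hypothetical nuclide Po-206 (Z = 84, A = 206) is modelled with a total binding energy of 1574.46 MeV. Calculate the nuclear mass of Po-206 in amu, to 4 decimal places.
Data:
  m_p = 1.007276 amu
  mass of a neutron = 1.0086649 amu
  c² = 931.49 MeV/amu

Mass defect = 1574.46 MeV / (931.49 MeV/amu) = 1.690260 amu
Constituent mass = 84(1.007276) + 122(1.0086649) = 207.6683018 amu
Nuclear mass = 207.6683018 − 1.690260 = 205.9780418 amu ≈ 205.9780 amu (to 4 decimal places)

205.9780 amu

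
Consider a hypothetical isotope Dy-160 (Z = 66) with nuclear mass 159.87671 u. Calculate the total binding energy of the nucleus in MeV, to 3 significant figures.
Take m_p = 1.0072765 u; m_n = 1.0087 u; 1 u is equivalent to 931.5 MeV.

1320 MeV

Mass of separated nucleons = 66(1.0072765) + 94(1.0087) = 66.4802490 + 94.8178 = 161.2980490 u
Mass defect Δm = 161.2980490 − 159.87671 = 1.4213390 u
Binding energy = Δm·c² = 1.4213390 × 931.5 MeV/u = 1323.98 MeV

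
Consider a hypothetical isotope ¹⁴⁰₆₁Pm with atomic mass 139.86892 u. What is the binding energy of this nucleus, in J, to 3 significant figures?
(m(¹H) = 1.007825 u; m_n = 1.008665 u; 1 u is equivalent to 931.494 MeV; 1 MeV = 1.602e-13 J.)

With 61 protons and 79 neutrons (A = 140):
Mass of separated nucleons = 61(1.007825) + 79(1.008665) = 61.477325 + 79.684535 = 141.161860 u
Mass defect Δm = 141.161860 − 139.86892 = 1.292940 u
Binding energy = Δm·c² = 1.292940 × 931.494 MeV/u = 1204.37 MeV
In joules: 1204.37 MeV × 1.602e-13 J/MeV = 1.9294e-10 J

1.93e-10 J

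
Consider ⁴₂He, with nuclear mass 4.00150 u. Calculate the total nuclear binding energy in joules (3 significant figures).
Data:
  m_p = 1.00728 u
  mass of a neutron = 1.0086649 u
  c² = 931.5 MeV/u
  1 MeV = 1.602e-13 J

4.53e-12 J

Mass of separated nucleons = 2(1.00728) + 2(1.0086649) = 2.01456 + 2.0173298 = 4.0318898 u
Mass defect Δm = 4.0318898 − 4.00150 = 0.0303898 u
E_B = 0.0303898 × 931.5 = 28.3081 MeV
In joules: 28.3081 MeV × 1.602e-13 J/MeV = 4.53496e-12 J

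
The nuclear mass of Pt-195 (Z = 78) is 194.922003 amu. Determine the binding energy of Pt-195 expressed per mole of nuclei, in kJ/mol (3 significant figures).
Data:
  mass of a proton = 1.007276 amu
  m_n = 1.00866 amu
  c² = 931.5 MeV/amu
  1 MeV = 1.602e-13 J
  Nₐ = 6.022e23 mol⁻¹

1.49e+11 kJ/mol

With 78 protons and 117 neutrons (A = 195):
Mass of separated nucleons = 78(1.007276) + 117(1.00866) = 78.567528 + 118.01322 = 196.580748 amu
Mass defect Δm = 196.580748 − 194.922003 = 1.658745 amu
E_B = 1.658745 × 931.5 = 1545.12 MeV
Per nucleus in joules: 1545.12 MeV × 1.602e-13 J/MeV = 2.4753e-10 J
Per mole: 2.4753e-10 J × 6.022e23 mol⁻¹ = 1.4906e+14 J/mol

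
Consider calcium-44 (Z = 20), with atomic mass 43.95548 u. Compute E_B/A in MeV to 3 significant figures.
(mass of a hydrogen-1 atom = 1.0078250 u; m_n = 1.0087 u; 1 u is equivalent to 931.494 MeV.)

The nucleus contains 20 protons and 44 − 20 = 24 neutrons.
Total constituent mass: 20 × 1.0078250 + 24 × 1.0087 = 44.3653000 u
Mass defect Δm = 44.3653000 − 43.95548 = 0.4098200 u
E_B = 0.4098200 × 931.494 = 381.745 MeV
Dividing by A = 44 gives 8.676 MeV per nucleon.

8.68 MeV/nucleon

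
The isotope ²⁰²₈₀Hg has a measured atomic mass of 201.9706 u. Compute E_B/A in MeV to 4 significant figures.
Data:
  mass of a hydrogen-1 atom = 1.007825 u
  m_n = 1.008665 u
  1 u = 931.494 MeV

Z = 80, so N = A − Z = 202 − 80 = 122.
Total constituent mass: 80 × 1.007825 + 122 × 1.008665 = 203.683130 u
Δm = 203.683130 − 201.9706 = 1.712530 u
Converting to energy: 1.712530 u × 931.494 MeV/u = 1595.21 MeV
Per nucleon: 1595.21 / 202 = 7.897 MeV

7.897 MeV/nucleon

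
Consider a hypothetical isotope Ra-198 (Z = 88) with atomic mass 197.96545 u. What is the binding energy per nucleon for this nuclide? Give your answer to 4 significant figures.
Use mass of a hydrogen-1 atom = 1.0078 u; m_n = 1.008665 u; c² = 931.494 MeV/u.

The nucleus contains 88 protons and 198 − 88 = 110 neutrons.
Σm = 88·m(¹H) + 110·m_n = 88.6864 + 110.953150 = 199.639550 u
Δm = 199.639550 − 197.96545 = 1.674100 u
Binding energy = Δm·c² = 1.674100 × 931.494 MeV/u = 1559.41 MeV
Dividing by A = 198 gives 7.876 MeV per nucleon.

7.876 MeV/nucleon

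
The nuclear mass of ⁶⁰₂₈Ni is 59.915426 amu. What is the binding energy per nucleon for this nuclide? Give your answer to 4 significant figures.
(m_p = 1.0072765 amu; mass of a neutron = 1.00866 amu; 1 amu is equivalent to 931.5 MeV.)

8.778 MeV/nucleon

Z = 28, so N = A − Z = 60 − 28 = 32.
Total constituent mass: 28 × 1.0072765 + 32 × 1.00866 = 60.4808620 amu
Mass defect Δm = 60.4808620 − 59.915426 = 0.5654360 amu
E_B = 0.5654360 × 931.5 = 526.704 MeV
BE/A = 526.704 MeV / 60 = 8.778 MeV/nucleon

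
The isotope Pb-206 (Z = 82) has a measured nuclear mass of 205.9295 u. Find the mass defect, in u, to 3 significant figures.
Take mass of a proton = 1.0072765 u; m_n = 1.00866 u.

1.74 u

With 82 protons and 124 neutrons (A = 206):
Σm = 82·m_p + 124·m_n = 82.5966730 + 125.07384 = 207.6705130 u
The mass defect is 207.6705130 − 205.9295 = 1.7410130 u.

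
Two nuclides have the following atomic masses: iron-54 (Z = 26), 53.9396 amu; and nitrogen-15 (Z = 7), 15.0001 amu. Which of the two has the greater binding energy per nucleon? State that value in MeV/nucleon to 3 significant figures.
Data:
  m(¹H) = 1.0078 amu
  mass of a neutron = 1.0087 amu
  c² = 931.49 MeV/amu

iron-54; 8.74 MeV/nucleon

iron-54: Σm = 26(1.0078) + 28(1.0087) = 54.4464 amu; Δm = 0.5068 amu; E_B = 472.08 MeV; E_B/A = 8.742 MeV
nitrogen-15: Σm = 7(1.0078) + 8(1.0087) = 15.1242 amu; Δm = 0.1241 amu; E_B = 115.60 MeV; E_B/A = 7.707 MeV
iron-54 has the higher binding energy per nucleon, so it is the more tightly bound nucleus.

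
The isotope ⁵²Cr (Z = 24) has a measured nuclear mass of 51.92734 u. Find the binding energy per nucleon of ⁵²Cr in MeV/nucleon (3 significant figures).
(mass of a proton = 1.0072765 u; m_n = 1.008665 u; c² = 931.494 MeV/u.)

The nucleus contains 24 protons and 52 − 24 = 28 neutrons.
Mass of separated nucleons = 24(1.0072765) + 28(1.008665) = 24.1746360 + 28.242620 = 52.4172560 u
The mass defect is 52.4172560 − 51.92734 = 0.4899160 u.
Converting to energy: 0.4899160 u × 931.494 MeV/u = 456.354 MeV
Dividing by A = 52 gives 8.776 MeV per nucleon.

8.78 MeV/nucleon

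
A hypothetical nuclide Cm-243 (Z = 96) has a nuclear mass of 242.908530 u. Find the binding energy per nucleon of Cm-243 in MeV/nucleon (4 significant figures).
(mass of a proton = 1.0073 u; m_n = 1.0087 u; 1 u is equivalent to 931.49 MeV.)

7.939 MeV/nucleon

Mass of separated nucleons = 96(1.0073) + 147(1.0087) = 96.7008 + 148.2789 = 244.9797 u
Mass defect Δm = 244.9797 − 242.908530 = 2.071170 u
Binding energy = Δm·c² = 2.071170 × 931.49 MeV/u = 1929.27 MeV
BE/A = 1929.27 MeV / 243 = 7.939 MeV/nucleon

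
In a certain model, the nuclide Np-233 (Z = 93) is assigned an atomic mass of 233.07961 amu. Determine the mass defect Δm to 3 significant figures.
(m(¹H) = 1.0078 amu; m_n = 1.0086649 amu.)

The nucleus contains 93 protons and 233 − 93 = 140 neutrons.
Mass of separated nucleons = 93(1.0078) + 140(1.0086649) = 93.7254 + 141.2130860 = 234.9384860 amu
The mass defect is 234.9384860 − 233.07961 = 1.8588760 amu.

1.86 amu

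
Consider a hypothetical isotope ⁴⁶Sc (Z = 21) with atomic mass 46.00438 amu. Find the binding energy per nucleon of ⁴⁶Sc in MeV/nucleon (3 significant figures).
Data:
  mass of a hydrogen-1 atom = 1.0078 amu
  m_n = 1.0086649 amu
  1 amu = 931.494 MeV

7.61 MeV/nucleon

Mass of separated nucleons = 21(1.0078) + 25(1.0086649) = 21.1638 + 25.2166225 = 46.3804225 amu
The mass defect is 46.3804225 − 46.00438 = 0.3760425 amu.
E_B = 0.3760425 × 931.494 = 350.281 MeV
Dividing by A = 46 gives 7.6148 MeV per nucleon.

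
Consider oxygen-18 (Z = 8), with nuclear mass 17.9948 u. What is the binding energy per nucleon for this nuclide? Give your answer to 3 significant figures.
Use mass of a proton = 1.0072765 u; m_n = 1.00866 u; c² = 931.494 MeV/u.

7.76 MeV/nucleon

The nucleus contains 8 protons and 18 − 8 = 10 neutrons.
Σm = 8·m_p + 10·m_n = 8.0582120 + 10.08660 = 18.1448120 u
Mass defect Δm = 18.1448120 − 17.9948 = 0.1500120 u
E_B = 0.1500120 × 931.494 = 139.735 MeV
BE/A = 139.735 MeV / 18 = 7.763 MeV/nucleon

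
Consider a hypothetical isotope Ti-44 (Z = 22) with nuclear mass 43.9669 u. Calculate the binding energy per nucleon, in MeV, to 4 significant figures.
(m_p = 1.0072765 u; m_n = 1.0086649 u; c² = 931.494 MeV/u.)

8.125 MeV/nucleon

Mass of separated nucleons = 22(1.0072765) + 22(1.0086649) = 22.1600830 + 22.1906278 = 44.3507108 u
The mass defect is 44.3507108 − 43.9669 = 0.3838108 u.
Converting to energy: 0.3838108 u × 931.494 MeV/u = 357.517 MeV
Per nucleon: 357.517 / 44 = 8.125 MeV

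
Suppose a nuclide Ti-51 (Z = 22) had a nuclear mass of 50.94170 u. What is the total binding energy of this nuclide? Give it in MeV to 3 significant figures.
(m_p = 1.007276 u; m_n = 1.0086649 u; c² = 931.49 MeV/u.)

With 22 protons and 29 neutrons (A = 51):
Mass of separated nucleons = 22(1.007276) + 29(1.0086649) = 22.160072 + 29.2512821 = 51.4113541 u
The mass defect is 51.4113541 − 50.94170 = 0.4696541 u.
E_B = 0.4696541 × 931.49 = 437.478 MeV

437 MeV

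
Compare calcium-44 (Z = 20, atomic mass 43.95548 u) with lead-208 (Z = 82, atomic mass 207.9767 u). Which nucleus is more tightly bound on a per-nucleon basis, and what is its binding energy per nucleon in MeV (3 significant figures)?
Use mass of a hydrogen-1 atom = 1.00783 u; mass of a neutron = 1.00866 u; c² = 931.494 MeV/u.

calcium-44; 8.66 MeV/nucleon

calcium-44: Σm = 20(1.00783) + 24(1.00866) = 44.36444 u; Δm = 0.40896 u; E_B = 380.94 MeV; E_B/A = 8.658 MeV
lead-208: Σm = 82(1.00783) + 126(1.00866) = 209.73322 u; Δm = 1.75652 u; E_B = 1636.2 MeV; E_B/A = 7.866 MeV
calcium-44 has the higher binding energy per nucleon, so it is the more tightly bound nucleus.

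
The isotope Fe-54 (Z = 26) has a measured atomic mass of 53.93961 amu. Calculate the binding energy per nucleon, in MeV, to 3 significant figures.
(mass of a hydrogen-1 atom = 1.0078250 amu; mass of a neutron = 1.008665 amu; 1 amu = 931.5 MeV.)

Σm = 26·m(¹H) + 28·m_n = 26.2034500 + 28.242620 = 54.4460700 amu
The mass defect is 54.4460700 − 53.93961 = 0.5064600 amu.
Binding energy = Δm·c² = 0.5064600 × 931.5 MeV/amu = 471.767 MeV
BE/A = 471.767 MeV / 54 = 8.736 MeV/nucleon

8.74 MeV/nucleon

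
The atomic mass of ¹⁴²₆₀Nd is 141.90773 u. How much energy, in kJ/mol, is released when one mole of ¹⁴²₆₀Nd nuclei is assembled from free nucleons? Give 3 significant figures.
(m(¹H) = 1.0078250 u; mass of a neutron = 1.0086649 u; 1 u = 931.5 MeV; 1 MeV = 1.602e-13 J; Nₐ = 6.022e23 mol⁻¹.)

Σm = 60·m(¹H) + 82·m_n = 60.4695000 + 82.7105218 = 143.1800218 u
The mass defect is 143.1800218 − 141.90773 = 1.2722918 u.
Binding energy = Δm·c² = 1.2722918 × 931.5 MeV/u = 1185.14 MeV
Per nucleus in joules: 1185.14 MeV × 1.602e-13 J/MeV = 1.8986e-10 J
Per mole: 1.8986e-10 J × 6.022e23 mol⁻¹ = 1.1433e+14 J/mol

1.14e+11 kJ/mol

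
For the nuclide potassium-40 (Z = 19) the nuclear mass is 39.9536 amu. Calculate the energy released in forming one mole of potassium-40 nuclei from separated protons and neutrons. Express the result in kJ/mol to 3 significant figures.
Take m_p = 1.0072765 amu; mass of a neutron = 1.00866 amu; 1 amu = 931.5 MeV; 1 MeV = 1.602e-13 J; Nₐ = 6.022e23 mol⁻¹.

3.29e+10 kJ/mol

Z = 19, so N = A − Z = 40 − 19 = 21.
Total constituent mass: 19 × 1.0072765 + 21 × 1.00866 = 40.3201135 amu
Mass defect Δm = 40.3201135 − 39.9536 = 0.3665135 amu
Converting to energy: 0.3665135 amu × 931.5 MeV/amu = 341.407 MeV
Per nucleus in joules: 341.407 MeV × 1.602e-13 J/MeV = 5.4693e-11 J
Per mole: 5.4693e-11 J × 6.022e23 mol⁻¹ = 3.2936e+13 J/mol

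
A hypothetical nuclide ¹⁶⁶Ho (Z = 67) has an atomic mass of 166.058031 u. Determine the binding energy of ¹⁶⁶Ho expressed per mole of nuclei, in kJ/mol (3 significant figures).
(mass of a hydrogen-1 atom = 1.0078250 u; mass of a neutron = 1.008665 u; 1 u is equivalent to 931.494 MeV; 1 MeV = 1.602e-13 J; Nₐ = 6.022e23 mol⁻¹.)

1.19e+11 kJ/mol

Total constituent mass: 67 × 1.0078250 + 99 × 1.008665 = 167.3821100 u
Δm = 167.3821100 − 166.058031 = 1.3240790 u
Converting to energy: 1.3240790 u × 931.494 MeV/u = 1233.37 MeV
Per nucleus in joules: 1233.37 MeV × 1.602e-13 J/MeV = 1.9759e-10 J
Per mole: 1.9759e-10 J × 6.022e23 mol⁻¹ = 1.1899e+14 J/mol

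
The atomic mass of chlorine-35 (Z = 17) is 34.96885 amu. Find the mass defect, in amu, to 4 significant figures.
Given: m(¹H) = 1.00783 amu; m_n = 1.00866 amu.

With 17 protons and 18 neutrons (A = 35):
Mass of separated nucleons = 17(1.00783) + 18(1.00866) = 17.13311 + 18.15588 = 35.28899 amu
The mass defect is 35.28899 − 34.96885 = 0.32014 amu.

0.3201 amu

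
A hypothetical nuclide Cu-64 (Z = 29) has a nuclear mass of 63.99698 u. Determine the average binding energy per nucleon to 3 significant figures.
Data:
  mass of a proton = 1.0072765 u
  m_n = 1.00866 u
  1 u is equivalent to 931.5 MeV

7.53 MeV/nucleon

With 29 protons and 35 neutrons (A = 64):
Mass of separated nucleons = 29(1.0072765) + 35(1.00866) = 29.2110185 + 35.30310 = 64.5141185 u
Δm = 64.5141185 − 63.99698 = 0.5171385 u
E_B = 0.5171385 × 931.5 = 481.715 MeV
Dividing by A = 64 gives 7.527 MeV per nucleon.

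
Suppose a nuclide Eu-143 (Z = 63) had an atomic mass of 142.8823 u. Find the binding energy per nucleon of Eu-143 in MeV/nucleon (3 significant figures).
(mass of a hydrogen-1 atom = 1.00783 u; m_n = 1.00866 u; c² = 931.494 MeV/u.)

Z = 63, so N = A − Z = 143 − 63 = 80.
Σm = 63·m(¹H) + 80·m_n = 63.49329 + 80.69280 = 144.18609 u
Δm = 144.18609 − 142.8823 = 1.30379 u
Binding energy = Δm·c² = 1.30379 × 931.494 MeV/u = 1214.47 MeV
Dividing by A = 143 gives 8.493 MeV per nucleon.

8.49 MeV/nucleon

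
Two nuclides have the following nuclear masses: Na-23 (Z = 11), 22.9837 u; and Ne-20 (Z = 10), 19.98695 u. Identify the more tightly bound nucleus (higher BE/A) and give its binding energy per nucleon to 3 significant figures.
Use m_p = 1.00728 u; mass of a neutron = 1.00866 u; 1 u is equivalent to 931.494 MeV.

Na-23: Σm = 11(1.00728) + 12(1.00866) = 23.18400 u; Δm = 0.20030 u; E_B = 186.58 MeV; E_B/A = 8.112 MeV
Ne-20: Σm = 10(1.00728) + 10(1.00866) = 20.15940 u; Δm = 0.17245 u; E_B = 160.64 MeV; E_B/A = 8.032 MeV
Na-23 has the higher binding energy per nucleon, so it is the more tightly bound nucleus.

Na-23; 8.11 MeV/nucleon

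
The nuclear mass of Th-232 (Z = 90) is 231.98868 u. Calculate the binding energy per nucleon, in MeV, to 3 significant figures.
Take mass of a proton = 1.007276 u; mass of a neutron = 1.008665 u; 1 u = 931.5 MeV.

7.61 MeV/nucleon

The nucleus contains 90 protons and 232 − 90 = 142 neutrons.
Σm = 90·m_p + 142·m_n = 90.654840 + 143.230430 = 233.885270 u
Mass defect Δm = 233.885270 − 231.98868 = 1.896590 u
Converting to energy: 1.896590 u × 931.5 MeV/u = 1766.674 MeV
Per nucleon: 1766.674 / 232 = 7.61497 MeV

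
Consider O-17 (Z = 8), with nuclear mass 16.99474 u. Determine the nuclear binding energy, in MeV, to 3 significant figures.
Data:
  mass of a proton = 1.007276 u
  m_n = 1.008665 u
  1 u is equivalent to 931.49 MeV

132 MeV

Mass of separated nucleons = 8(1.007276) + 9(1.008665) = 8.058208 + 9.077985 = 17.136193 u
Mass defect Δm = 17.136193 − 16.99474 = 0.141453 u
Converting to energy: 0.141453 u × 931.49 MeV/u = 131.762 MeV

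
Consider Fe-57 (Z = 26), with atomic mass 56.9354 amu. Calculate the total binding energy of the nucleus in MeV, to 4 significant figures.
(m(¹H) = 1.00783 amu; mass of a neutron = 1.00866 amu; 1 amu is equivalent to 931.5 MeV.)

With 26 protons and 31 neutrons (A = 57):
Σm = 26·m(¹H) + 31·m_n = 26.20358 + 31.26846 = 57.47204 amu
Mass defect Δm = 57.47204 − 56.9354 = 0.53664 amu
E_B = 0.53664 × 931.5 = 499.880 MeV

499.9 MeV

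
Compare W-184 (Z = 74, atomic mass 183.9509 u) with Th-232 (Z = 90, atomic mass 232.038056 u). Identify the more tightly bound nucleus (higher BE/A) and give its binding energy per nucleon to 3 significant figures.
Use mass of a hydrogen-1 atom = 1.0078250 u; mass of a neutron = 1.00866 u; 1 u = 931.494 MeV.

W-184: Σm = 74(1.0078250) + 110(1.00866) = 185.5316500 u; Δm = 1.5807500 u; E_B = 1472.459 MeV; E_B/A = 8.002 MeV
Th-232: Σm = 90(1.0078250) + 142(1.00866) = 233.9339700 u; Δm = 1.8959140 u; E_B = 1766.0 MeV; E_B/A = 7.612 MeV
W-184 has the higher binding energy per nucleon, so it is the more tightly bound nucleus.

W-184; 8.00 MeV/nucleon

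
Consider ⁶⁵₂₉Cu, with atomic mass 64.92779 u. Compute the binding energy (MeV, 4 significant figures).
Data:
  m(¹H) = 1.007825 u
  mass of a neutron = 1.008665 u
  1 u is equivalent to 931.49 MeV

The nucleus contains 29 protons and 65 − 29 = 36 neutrons.
Σm = 29·m(¹H) + 36·m_n = 29.226925 + 36.311940 = 65.538865 u
Mass defect Δm = 65.538865 − 64.92779 = 0.611075 u
Converting to energy: 0.611075 u × 931.49 MeV/u = 569.210 MeV

569.2 MeV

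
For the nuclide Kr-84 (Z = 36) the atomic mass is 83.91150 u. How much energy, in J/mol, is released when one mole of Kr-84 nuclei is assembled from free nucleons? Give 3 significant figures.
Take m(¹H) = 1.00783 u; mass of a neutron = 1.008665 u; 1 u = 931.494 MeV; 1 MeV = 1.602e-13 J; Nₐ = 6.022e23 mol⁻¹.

Mass of separated nucleons = 36(1.00783) + 48(1.008665) = 36.28188 + 48.415920 = 84.697800 u
Δm = 84.697800 − 83.91150 = 0.786300 u
E_B = 0.786300 × 931.494 = 732.434 MeV
Per nucleus in joules: 732.434 MeV × 1.602e-13 J/MeV = 1.1734e-10 J
Per mole: 1.1734e-10 J × 6.022e23 mol⁻¹ = 7.0662e+13 J/mol

7.07e+13 J/mol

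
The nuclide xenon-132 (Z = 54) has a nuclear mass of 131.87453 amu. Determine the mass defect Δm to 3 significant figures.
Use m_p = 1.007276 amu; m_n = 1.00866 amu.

With 54 protons and 78 neutrons (A = 132):
Mass of separated nucleons = 54(1.007276) + 78(1.00866) = 54.392904 + 78.67548 = 133.068384 amu
The mass defect is 133.068384 − 131.87453 = 1.193854 amu.

1.19 amu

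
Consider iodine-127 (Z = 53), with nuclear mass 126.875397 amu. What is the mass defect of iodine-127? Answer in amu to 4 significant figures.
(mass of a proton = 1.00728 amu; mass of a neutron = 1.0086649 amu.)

1.152 amu

The nucleus contains 53 protons and 127 − 53 = 74 neutrons.
Σm = 53·m_p + 74·m_n = 53.38584 + 74.6412026 = 128.0270426 amu
The mass defect is 128.0270426 − 126.875397 = 1.1516456 amu.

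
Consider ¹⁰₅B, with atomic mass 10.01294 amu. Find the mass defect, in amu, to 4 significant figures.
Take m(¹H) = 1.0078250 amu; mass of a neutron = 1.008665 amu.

Σm = 5·m(¹H) + 5·m_n = 5.0391250 + 5.043325 = 10.0824500 amu
Δm = 10.0824500 − 10.01294 = 0.0695100 amu

0.06951 amu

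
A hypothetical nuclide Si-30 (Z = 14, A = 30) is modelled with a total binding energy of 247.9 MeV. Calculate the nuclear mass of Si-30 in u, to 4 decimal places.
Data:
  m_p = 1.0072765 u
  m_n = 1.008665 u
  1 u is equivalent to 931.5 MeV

29.9744 u

Mass defect = 247.9 MeV / (931.5 MeV/u) = 0.266130 u
Constituent mass = 14(1.0072765) + 16(1.008665) = 30.2405110 u
Nuclear mass = 30.2405110 − 0.266130 = 29.9743810 u ≈ 29.9744 u (to 4 decimal places)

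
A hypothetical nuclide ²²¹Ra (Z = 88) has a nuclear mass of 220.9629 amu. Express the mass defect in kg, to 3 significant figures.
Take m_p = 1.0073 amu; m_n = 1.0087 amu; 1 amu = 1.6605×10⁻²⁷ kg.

The nucleus contains 88 protons and 221 − 88 = 133 neutrons.
Σm = 88·m_p + 133·m_n = 88.6424 + 134.1571 = 222.7995 amu
The mass defect is 222.7995 − 220.9629 = 1.8366 amu.
In SI units: 1.8366 amu × 1.6605×10⁻²⁷ kg/amu = 3.0497e-27 kg

3.05e-27 kg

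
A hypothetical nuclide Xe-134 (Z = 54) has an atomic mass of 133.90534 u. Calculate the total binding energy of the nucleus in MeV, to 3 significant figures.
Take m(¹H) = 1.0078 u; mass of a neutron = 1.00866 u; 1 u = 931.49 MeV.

1130 MeV

With 54 protons and 80 neutrons (A = 134):
Mass of separated nucleons = 54(1.0078) + 80(1.00866) = 54.4212 + 80.69280 = 135.11400 u
Δm = 135.11400 − 133.90534 = 1.20866 u
Binding energy = Δm·c² = 1.20866 × 931.49 MeV/u = 1125.85 MeV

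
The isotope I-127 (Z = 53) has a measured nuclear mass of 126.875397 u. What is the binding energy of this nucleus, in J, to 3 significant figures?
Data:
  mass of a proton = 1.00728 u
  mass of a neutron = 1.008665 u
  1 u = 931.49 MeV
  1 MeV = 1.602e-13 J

1.72e-10 J

Σm = 53·m_p + 74·m_n = 53.38584 + 74.641210 = 128.027050 u
The mass defect is 128.027050 − 126.875397 = 1.151653 u.
Converting to energy: 1.151653 u × 931.49 MeV/u = 1072.75 MeV
In joules: 1072.75 MeV × 1.602e-13 J/MeV = 1.7185e-10 J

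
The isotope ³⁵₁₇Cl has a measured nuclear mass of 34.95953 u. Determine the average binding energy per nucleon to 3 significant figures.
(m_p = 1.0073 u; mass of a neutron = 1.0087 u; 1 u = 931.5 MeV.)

8.55 MeV/nucleon

The nucleus contains 17 protons and 35 − 17 = 18 neutrons.
Mass of separated nucleons = 17(1.0073) + 18(1.0087) = 17.1241 + 18.1566 = 35.2807 u
Δm = 35.2807 − 34.95953 = 0.32117 u
E_B = 0.32117 × 931.5 = 299.170 MeV
Dividing by A = 35 gives 8.548 MeV per nucleon.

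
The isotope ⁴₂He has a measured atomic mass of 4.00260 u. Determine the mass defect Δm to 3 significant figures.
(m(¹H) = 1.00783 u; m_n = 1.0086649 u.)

0.0304 u

Total constituent mass: 2 × 1.00783 + 2 × 1.0086649 = 4.0329898 u
Δm = 4.0329898 − 4.00260 = 0.0303898 u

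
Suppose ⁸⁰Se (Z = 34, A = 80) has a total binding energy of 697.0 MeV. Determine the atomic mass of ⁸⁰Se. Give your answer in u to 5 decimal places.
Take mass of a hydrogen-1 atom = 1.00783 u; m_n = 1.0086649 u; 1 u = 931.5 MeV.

79.91655 u

Mass defect = 697.0 MeV / (931.5 MeV/u) = 0.7482555 u
Constituent mass = 34(1.00783) + 46(1.0086649) = 80.6648054 u
Atomic mass = 80.6648054 − 0.7482555 = 79.9165499 u ≈ 79.91655 u (to 5 decimal places)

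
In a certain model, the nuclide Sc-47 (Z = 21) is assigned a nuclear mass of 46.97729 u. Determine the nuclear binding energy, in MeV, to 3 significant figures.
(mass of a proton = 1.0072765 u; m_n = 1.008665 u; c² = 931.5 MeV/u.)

Mass of separated nucleons = 21(1.0072765) + 26(1.008665) = 21.1528065 + 26.225290 = 47.3780965 u
Δm = 47.3780965 − 46.97729 = 0.4008065 u
Converting to energy: 0.4008065 u × 931.5 MeV/u = 373.351 MeV

373 MeV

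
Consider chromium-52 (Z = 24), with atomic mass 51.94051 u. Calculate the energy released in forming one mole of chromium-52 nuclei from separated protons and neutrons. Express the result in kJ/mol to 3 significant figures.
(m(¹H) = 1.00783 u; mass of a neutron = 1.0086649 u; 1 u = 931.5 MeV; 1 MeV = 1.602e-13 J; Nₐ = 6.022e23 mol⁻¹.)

The nucleus contains 24 protons and 52 − 24 = 28 neutrons.
Mass of separated nucleons = 24(1.00783) + 28(1.0086649) = 24.18792 + 28.2426172 = 52.4305372 u
Mass defect Δm = 52.4305372 − 51.94051 = 0.4900272 u
Converting to energy: 0.4900272 u × 931.5 MeV/u = 456.460 MeV
Per nucleus in joules: 456.460 MeV × 1.602e-13 J/MeV = 7.3125e-11 J
Per mole: 7.3125e-11 J × 6.022e23 mol⁻¹ = 4.4036e+13 J/mol

4.40e+10 kJ/mol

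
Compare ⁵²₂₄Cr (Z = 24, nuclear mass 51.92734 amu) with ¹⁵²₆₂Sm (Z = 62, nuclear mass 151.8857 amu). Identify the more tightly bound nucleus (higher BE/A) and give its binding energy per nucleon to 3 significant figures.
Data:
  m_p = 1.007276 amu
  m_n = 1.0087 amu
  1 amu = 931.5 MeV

⁵²₂₄Cr; 8.79 MeV/nucleon

⁵²₂₄Cr: Σm = 24(1.007276) + 28(1.0087) = 52.418224 amu; Δm = 0.490884 amu; E_B = 457.26 MeV; E_B/A = 8.793 MeV
¹⁵²₆₂Sm: Σm = 62(1.007276) + 90(1.0087) = 153.234112 amu; Δm = 1.348412 amu; E_B = 1256.0 MeV; E_B/A = 8.263 MeV
⁵²₂₄Cr has the higher binding energy per nucleon, so it is the more tightly bound nucleus.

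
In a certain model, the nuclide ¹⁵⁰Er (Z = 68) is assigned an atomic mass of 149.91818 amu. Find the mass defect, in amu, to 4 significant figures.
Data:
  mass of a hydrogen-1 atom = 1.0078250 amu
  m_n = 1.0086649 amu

1.324 amu

Mass of separated nucleons = 68(1.0078250) + 82(1.0086649) = 68.5321000 + 82.7105218 = 151.2426218 amu
Mass defect Δm = 151.2426218 − 149.91818 = 1.3244418 amu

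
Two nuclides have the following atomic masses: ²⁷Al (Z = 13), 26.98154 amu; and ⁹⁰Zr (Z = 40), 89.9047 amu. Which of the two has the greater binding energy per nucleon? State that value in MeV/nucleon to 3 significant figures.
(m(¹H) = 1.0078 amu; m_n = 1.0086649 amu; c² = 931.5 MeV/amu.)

⁹⁰Zr; 8.70 MeV/nucleon

²⁷Al: Σm = 13(1.0078) + 14(1.0086649) = 27.2227086 amu; Δm = 0.2411686 amu; E_B = 224.65 MeV; E_B/A = 8.320 MeV
⁹⁰Zr: Σm = 40(1.0078) + 50(1.0086649) = 90.7452450 amu; Δm = 0.8405450 amu; E_B = 782.97 MeV; E_B/A = 8.700 MeV
⁹⁰Zr has the higher binding energy per nucleon, so it is the more tightly bound nucleus.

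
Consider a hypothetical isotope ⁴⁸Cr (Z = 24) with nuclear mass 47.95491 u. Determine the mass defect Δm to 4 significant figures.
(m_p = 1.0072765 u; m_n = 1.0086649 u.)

Z = 24, so N = A − Z = 48 − 24 = 24.
Mass of separated nucleons = 24(1.0072765) + 24(1.0086649) = 24.1746360 + 24.2079576 = 48.3825936 u
The mass defect is 48.3825936 − 47.95491 = 0.4276836 u.

0.4277 u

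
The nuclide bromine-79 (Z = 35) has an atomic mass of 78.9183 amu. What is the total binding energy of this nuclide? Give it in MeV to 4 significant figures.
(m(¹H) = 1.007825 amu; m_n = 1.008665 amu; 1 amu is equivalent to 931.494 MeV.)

Total constituent mass: 35 × 1.007825 + 44 × 1.008665 = 79.655135 amu
Mass defect Δm = 79.655135 − 78.9183 = 0.736835 amu
Binding energy = Δm·c² = 0.736835 × 931.494 MeV/amu = 686.357 MeV

686.4 MeV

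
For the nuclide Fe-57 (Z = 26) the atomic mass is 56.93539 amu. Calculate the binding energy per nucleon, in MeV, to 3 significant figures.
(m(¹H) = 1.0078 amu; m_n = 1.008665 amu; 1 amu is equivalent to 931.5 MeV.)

8.76 MeV/nucleon

Total constituent mass: 26 × 1.0078 + 31 × 1.008665 = 57.471415 amu
Mass defect Δm = 57.471415 − 56.93539 = 0.536025 amu
Converting to energy: 0.536025 amu × 931.5 MeV/amu = 499.307 MeV
Per nucleon: 499.307 / 57 = 8.760 MeV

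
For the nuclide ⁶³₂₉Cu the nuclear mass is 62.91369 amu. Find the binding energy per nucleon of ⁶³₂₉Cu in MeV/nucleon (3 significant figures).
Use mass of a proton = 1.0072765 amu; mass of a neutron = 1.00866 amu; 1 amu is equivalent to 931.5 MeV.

8.75 MeV/nucleon

Mass of separated nucleons = 29(1.0072765) + 34(1.00866) = 29.2110185 + 34.29444 = 63.5054585 amu
Δm = 63.5054585 − 62.91369 = 0.5917685 amu
E_B = 0.5917685 × 931.5 = 551.232 MeV
Dividing by A = 63 gives 8.750 MeV per nucleon.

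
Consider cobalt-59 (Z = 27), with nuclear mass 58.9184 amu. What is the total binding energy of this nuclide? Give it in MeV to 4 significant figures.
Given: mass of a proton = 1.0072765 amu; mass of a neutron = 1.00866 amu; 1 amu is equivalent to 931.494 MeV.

With 27 protons and 32 neutrons (A = 59):
Σm = 27·m_p + 32·m_n = 27.1964655 + 32.27712 = 59.4735855 amu
The mass defect is 59.4735855 − 58.9184 = 0.5551855 amu.
Converting to energy: 0.5551855 amu × 931.494 MeV/amu = 517.152 MeV

517.2 MeV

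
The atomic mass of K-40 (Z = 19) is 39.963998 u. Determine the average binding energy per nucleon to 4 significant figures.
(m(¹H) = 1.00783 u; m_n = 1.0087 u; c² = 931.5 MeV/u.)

8.558 MeV/nucleon

With 19 protons and 21 neutrons (A = 40):
Mass of separated nucleons = 19(1.00783) + 21(1.0087) = 19.14877 + 21.1827 = 40.33147 u
The mass defect is 40.33147 − 39.963998 = 0.367472 u.
Converting to energy: 0.367472 u × 931.5 MeV/u = 342.300 MeV
Dividing by A = 40 gives 8.558 MeV per nucleon.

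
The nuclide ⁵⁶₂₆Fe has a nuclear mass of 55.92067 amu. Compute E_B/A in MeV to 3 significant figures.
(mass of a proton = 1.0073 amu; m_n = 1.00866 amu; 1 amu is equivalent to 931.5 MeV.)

With 26 protons and 30 neutrons (A = 56):
Total constituent mass: 26 × 1.0073 + 30 × 1.00866 = 56.44960 amu
Mass defect Δm = 56.44960 − 55.92067 = 0.52893 amu
Binding energy = Δm·c² = 0.52893 × 931.5 MeV/amu = 492.698 MeV
Dividing by A = 56 gives 8.798 MeV per nucleon.

8.80 MeV/nucleon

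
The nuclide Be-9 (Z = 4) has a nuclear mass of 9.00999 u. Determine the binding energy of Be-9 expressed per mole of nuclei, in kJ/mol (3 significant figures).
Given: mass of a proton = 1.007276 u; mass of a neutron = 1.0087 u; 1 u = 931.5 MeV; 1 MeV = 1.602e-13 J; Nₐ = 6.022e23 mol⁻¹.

The nucleus contains 4 protons and 9 − 4 = 5 neutrons.
Mass of separated nucleons = 4(1.007276) + 5(1.0087) = 4.029104 + 5.0435 = 9.072604 u
Mass defect Δm = 9.072604 − 9.00999 = 0.062614 u
Converting to energy: 0.062614 u × 931.5 MeV/u = 58.3249 MeV
Per nucleus in joules: 58.3249 MeV × 1.602e-13 J/MeV = 9.3436e-12 J
Per mole: 9.3436e-12 J × 6.022e23 mol⁻¹ = 5.6267e+12 J/mol

5.63e+09 kJ/mol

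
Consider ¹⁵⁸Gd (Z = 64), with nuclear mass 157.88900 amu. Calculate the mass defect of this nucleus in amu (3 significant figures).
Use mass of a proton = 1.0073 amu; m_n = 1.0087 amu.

1.40 amu

The nucleus contains 64 protons and 158 − 64 = 94 neutrons.
Total constituent mass: 64 × 1.0073 + 94 × 1.0087 = 159.2850 amu
Mass defect Δm = 159.2850 − 157.88900 = 1.39600 amu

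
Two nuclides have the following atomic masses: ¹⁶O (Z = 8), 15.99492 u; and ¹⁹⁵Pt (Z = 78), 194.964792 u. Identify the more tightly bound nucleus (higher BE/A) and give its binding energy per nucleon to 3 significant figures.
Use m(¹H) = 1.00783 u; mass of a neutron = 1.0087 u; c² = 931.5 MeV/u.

¹⁶O; 7.99 MeV/nucleon

¹⁶O: Σm = 8(1.00783) + 8(1.0087) = 16.13224 u; Δm = 0.13732 u; E_B = 127.914 MeV; E_B/A = 7.9946 MeV
¹⁹⁵Pt: Σm = 78(1.00783) + 117(1.0087) = 196.62864 u; Δm = 1.663848 u; E_B = 1549.9 MeV; E_B/A = 7.948 MeV
¹⁶O has the higher binding energy per nucleon, so it is the more tightly bound nucleus.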